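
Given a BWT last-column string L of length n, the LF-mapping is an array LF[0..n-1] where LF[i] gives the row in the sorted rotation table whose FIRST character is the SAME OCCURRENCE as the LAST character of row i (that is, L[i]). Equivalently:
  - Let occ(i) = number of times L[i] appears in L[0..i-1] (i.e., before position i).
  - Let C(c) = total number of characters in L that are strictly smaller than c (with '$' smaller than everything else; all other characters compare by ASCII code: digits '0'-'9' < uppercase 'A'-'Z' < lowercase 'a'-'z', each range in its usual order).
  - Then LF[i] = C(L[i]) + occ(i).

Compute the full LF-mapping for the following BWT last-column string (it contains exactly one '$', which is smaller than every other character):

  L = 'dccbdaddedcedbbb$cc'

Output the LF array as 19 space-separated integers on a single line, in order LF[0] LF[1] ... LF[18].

Char counts: '$':1, 'a':1, 'b':4, 'c':5, 'd':6, 'e':2
C (first-col start): C('$')=0, C('a')=1, C('b')=2, C('c')=6, C('d')=11, C('e')=17
L[0]='d': occ=0, LF[0]=C('d')+0=11+0=11
L[1]='c': occ=0, LF[1]=C('c')+0=6+0=6
L[2]='c': occ=1, LF[2]=C('c')+1=6+1=7
L[3]='b': occ=0, LF[3]=C('b')+0=2+0=2
L[4]='d': occ=1, LF[4]=C('d')+1=11+1=12
L[5]='a': occ=0, LF[5]=C('a')+0=1+0=1
L[6]='d': occ=2, LF[6]=C('d')+2=11+2=13
L[7]='d': occ=3, LF[7]=C('d')+3=11+3=14
L[8]='e': occ=0, LF[8]=C('e')+0=17+0=17
L[9]='d': occ=4, LF[9]=C('d')+4=11+4=15
L[10]='c': occ=2, LF[10]=C('c')+2=6+2=8
L[11]='e': occ=1, LF[11]=C('e')+1=17+1=18
L[12]='d': occ=5, LF[12]=C('d')+5=11+5=16
L[13]='b': occ=1, LF[13]=C('b')+1=2+1=3
L[14]='b': occ=2, LF[14]=C('b')+2=2+2=4
L[15]='b': occ=3, LF[15]=C('b')+3=2+3=5
L[16]='$': occ=0, LF[16]=C('$')+0=0+0=0
L[17]='c': occ=3, LF[17]=C('c')+3=6+3=9
L[18]='c': occ=4, LF[18]=C('c')+4=6+4=10

Answer: 11 6 7 2 12 1 13 14 17 15 8 18 16 3 4 5 0 9 10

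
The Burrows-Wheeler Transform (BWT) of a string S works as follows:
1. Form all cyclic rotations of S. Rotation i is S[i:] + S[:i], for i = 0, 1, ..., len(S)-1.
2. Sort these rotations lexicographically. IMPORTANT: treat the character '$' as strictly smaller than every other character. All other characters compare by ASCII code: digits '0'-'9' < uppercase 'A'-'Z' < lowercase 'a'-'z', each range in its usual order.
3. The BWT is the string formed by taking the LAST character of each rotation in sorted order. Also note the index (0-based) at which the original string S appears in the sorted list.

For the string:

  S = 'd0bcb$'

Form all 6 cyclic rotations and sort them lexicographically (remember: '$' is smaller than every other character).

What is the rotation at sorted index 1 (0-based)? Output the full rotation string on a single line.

Answer: 0bcb$d

Derivation:
All 6 rotations (rotation i = S[i:]+S[:i]):
  rot[0] = d0bcb$
  rot[1] = 0bcb$d
  rot[2] = bcb$d0
  rot[3] = cb$d0b
  rot[4] = b$d0bc
  rot[5] = $d0bcb
Sorted (with $ < everything):
  sorted[0] = $d0bcb
  sorted[1] = 0bcb$d
  sorted[2] = b$d0bc
  sorted[3] = bcb$d0
  sorted[4] = cb$d0b
  sorted[5] = d0bcb$
sorted[1] = 0bcb$d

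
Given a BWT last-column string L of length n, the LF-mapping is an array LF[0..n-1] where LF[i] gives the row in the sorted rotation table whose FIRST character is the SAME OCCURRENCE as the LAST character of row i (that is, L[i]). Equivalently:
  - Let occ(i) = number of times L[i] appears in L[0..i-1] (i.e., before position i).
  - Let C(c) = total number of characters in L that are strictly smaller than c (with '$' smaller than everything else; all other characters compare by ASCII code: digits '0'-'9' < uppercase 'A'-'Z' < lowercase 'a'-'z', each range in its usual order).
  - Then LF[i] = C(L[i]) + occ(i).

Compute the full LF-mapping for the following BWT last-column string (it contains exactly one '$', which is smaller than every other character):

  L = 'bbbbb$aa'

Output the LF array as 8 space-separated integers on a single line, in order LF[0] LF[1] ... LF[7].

Answer: 3 4 5 6 7 0 1 2

Derivation:
Char counts: '$':1, 'a':2, 'b':5
C (first-col start): C('$')=0, C('a')=1, C('b')=3
L[0]='b': occ=0, LF[0]=C('b')+0=3+0=3
L[1]='b': occ=1, LF[1]=C('b')+1=3+1=4
L[2]='b': occ=2, LF[2]=C('b')+2=3+2=5
L[3]='b': occ=3, LF[3]=C('b')+3=3+3=6
L[4]='b': occ=4, LF[4]=C('b')+4=3+4=7
L[5]='$': occ=0, LF[5]=C('$')+0=0+0=0
L[6]='a': occ=0, LF[6]=C('a')+0=1+0=1
L[7]='a': occ=1, LF[7]=C('a')+1=1+1=2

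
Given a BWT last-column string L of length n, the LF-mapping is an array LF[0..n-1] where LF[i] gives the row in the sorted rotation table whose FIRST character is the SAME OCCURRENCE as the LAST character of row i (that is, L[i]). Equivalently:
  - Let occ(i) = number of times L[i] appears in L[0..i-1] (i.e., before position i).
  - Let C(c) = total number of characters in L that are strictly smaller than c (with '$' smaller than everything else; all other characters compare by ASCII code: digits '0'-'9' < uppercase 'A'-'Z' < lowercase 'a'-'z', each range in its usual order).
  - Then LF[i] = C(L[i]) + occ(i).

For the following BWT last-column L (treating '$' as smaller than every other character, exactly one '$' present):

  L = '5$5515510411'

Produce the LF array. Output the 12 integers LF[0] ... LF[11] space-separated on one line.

Answer: 7 0 8 9 2 10 11 3 1 6 4 5

Derivation:
Char counts: '$':1, '0':1, '1':4, '4':1, '5':5
C (first-col start): C('$')=0, C('0')=1, C('1')=2, C('4')=6, C('5')=7
L[0]='5': occ=0, LF[0]=C('5')+0=7+0=7
L[1]='$': occ=0, LF[1]=C('$')+0=0+0=0
L[2]='5': occ=1, LF[2]=C('5')+1=7+1=8
L[3]='5': occ=2, LF[3]=C('5')+2=7+2=9
L[4]='1': occ=0, LF[4]=C('1')+0=2+0=2
L[5]='5': occ=3, LF[5]=C('5')+3=7+3=10
L[6]='5': occ=4, LF[6]=C('5')+4=7+4=11
L[7]='1': occ=1, LF[7]=C('1')+1=2+1=3
L[8]='0': occ=0, LF[8]=C('0')+0=1+0=1
L[9]='4': occ=0, LF[9]=C('4')+0=6+0=6
L[10]='1': occ=2, LF[10]=C('1')+2=2+2=4
L[11]='1': occ=3, LF[11]=C('1')+3=2+3=5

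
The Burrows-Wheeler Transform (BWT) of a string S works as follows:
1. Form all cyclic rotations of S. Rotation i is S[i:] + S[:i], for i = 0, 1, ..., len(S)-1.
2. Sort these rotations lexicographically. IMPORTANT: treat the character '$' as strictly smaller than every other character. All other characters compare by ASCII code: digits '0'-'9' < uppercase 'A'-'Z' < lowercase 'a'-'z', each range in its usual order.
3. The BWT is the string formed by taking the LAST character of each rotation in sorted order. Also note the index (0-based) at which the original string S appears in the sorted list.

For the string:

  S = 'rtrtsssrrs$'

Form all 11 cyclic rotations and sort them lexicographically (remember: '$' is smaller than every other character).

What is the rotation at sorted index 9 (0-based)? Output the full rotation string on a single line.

Answer: trtsssrrs$r

Derivation:
All 11 rotations (rotation i = S[i:]+S[:i]):
  rot[0] = rtrtsssrrs$
  rot[1] = trtsssrrs$r
  rot[2] = rtsssrrs$rt
  rot[3] = tsssrrs$rtr
  rot[4] = sssrrs$rtrt
  rot[5] = ssrrs$rtrts
  rot[6] = srrs$rtrtss
  rot[7] = rrs$rtrtsss
  rot[8] = rs$rtrtsssr
  rot[9] = s$rtrtsssrr
  rot[10] = $rtrtsssrrs
Sorted (with $ < everything):
  sorted[0] = $rtrtsssrrs
  sorted[1] = rrs$rtrtsss
  sorted[2] = rs$rtrtsssr
  sorted[3] = rtrtsssrrs$
  sorted[4] = rtsssrrs$rt
  sorted[5] = s$rtrtsssrr
  sorted[6] = srrs$rtrtss
  sorted[7] = ssrrs$rtrts
  sorted[8] = sssrrs$rtrt
  sorted[9] = trtsssrrs$r
  sorted[10] = tsssrrs$rtr
sorted[9] = trtsssrrs$r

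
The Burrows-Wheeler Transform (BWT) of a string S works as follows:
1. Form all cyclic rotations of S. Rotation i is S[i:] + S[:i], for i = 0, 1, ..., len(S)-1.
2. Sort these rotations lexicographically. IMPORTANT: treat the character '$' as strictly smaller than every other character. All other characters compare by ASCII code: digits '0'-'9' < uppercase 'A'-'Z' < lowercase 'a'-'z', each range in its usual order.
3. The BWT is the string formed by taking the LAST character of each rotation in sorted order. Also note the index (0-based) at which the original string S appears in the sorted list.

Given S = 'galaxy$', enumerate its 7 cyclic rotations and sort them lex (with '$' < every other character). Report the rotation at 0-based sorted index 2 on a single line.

All 7 rotations (rotation i = S[i:]+S[:i]):
  rot[0] = galaxy$
  rot[1] = alaxy$g
  rot[2] = laxy$ga
  rot[3] = axy$gal
  rot[4] = xy$gala
  rot[5] = y$galax
  rot[6] = $galaxy
Sorted (with $ < everything):
  sorted[0] = $galaxy
  sorted[1] = alaxy$g
  sorted[2] = axy$gal
  sorted[3] = galaxy$
  sorted[4] = laxy$ga
  sorted[5] = xy$gala
  sorted[6] = y$galax
sorted[2] = axy$gal

Answer: axy$gal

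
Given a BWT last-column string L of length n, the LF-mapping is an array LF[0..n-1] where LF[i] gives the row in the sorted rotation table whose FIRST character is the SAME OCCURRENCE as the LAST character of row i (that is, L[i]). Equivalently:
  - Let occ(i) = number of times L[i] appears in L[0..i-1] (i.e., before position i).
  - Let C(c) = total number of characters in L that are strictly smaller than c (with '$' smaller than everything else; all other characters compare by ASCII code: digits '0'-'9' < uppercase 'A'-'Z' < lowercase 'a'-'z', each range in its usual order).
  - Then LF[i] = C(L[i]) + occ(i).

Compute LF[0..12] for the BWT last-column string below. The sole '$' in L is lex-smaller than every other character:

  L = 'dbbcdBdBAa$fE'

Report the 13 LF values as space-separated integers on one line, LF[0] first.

Char counts: '$':1, 'A':1, 'B':2, 'E':1, 'a':1, 'b':2, 'c':1, 'd':3, 'f':1
C (first-col start): C('$')=0, C('A')=1, C('B')=2, C('E')=4, C('a')=5, C('b')=6, C('c')=8, C('d')=9, C('f')=12
L[0]='d': occ=0, LF[0]=C('d')+0=9+0=9
L[1]='b': occ=0, LF[1]=C('b')+0=6+0=6
L[2]='b': occ=1, LF[2]=C('b')+1=6+1=7
L[3]='c': occ=0, LF[3]=C('c')+0=8+0=8
L[4]='d': occ=1, LF[4]=C('d')+1=9+1=10
L[5]='B': occ=0, LF[5]=C('B')+0=2+0=2
L[6]='d': occ=2, LF[6]=C('d')+2=9+2=11
L[7]='B': occ=1, LF[7]=C('B')+1=2+1=3
L[8]='A': occ=0, LF[8]=C('A')+0=1+0=1
L[9]='a': occ=0, LF[9]=C('a')+0=5+0=5
L[10]='$': occ=0, LF[10]=C('$')+0=0+0=0
L[11]='f': occ=0, LF[11]=C('f')+0=12+0=12
L[12]='E': occ=0, LF[12]=C('E')+0=4+0=4

Answer: 9 6 7 8 10 2 11 3 1 5 0 12 4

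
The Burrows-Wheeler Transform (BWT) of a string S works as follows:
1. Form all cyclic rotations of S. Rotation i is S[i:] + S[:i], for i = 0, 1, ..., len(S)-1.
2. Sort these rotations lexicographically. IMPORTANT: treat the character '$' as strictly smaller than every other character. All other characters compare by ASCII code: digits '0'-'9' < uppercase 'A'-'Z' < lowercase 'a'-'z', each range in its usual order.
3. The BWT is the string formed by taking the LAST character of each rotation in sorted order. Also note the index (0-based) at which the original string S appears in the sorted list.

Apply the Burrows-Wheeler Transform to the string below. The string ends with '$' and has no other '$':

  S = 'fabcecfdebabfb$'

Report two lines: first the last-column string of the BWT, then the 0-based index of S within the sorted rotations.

Answer: bfbfeaabefdc$bc
12

Derivation:
All 15 rotations (rotation i = S[i:]+S[:i]):
  rot[0] = fabcecfdebabfb$
  rot[1] = abcecfdebabfb$f
  rot[2] = bcecfdebabfb$fa
  rot[3] = cecfdebabfb$fab
  rot[4] = ecfdebabfb$fabc
  rot[5] = cfdebabfb$fabce
  rot[6] = fdebabfb$fabcec
  rot[7] = debabfb$fabcecf
  rot[8] = ebabfb$fabcecfd
  rot[9] = babfb$fabcecfde
  rot[10] = abfb$fabcecfdeb
  rot[11] = bfb$fabcecfdeba
  rot[12] = fb$fabcecfdebab
  rot[13] = b$fabcecfdebabf
  rot[14] = $fabcecfdebabfb
Sorted (with $ < everything):
  sorted[0] = $fabcecfdebabfb  (last char: 'b')
  sorted[1] = abcecfdebabfb$f  (last char: 'f')
  sorted[2] = abfb$fabcecfdeb  (last char: 'b')
  sorted[3] = b$fabcecfdebabf  (last char: 'f')
  sorted[4] = babfb$fabcecfde  (last char: 'e')
  sorted[5] = bcecfdebabfb$fa  (last char: 'a')
  sorted[6] = bfb$fabcecfdeba  (last char: 'a')
  sorted[7] = cecfdebabfb$fab  (last char: 'b')
  sorted[8] = cfdebabfb$fabce  (last char: 'e')
  sorted[9] = debabfb$fabcecf  (last char: 'f')
  sorted[10] = ebabfb$fabcecfd  (last char: 'd')
  sorted[11] = ecfdebabfb$fabc  (last char: 'c')
  sorted[12] = fabcecfdebabfb$  (last char: '$')
  sorted[13] = fb$fabcecfdebab  (last char: 'b')
  sorted[14] = fdebabfb$fabcec  (last char: 'c')
Last column: bfbfeaabefdc$bc
Original string S is at sorted index 12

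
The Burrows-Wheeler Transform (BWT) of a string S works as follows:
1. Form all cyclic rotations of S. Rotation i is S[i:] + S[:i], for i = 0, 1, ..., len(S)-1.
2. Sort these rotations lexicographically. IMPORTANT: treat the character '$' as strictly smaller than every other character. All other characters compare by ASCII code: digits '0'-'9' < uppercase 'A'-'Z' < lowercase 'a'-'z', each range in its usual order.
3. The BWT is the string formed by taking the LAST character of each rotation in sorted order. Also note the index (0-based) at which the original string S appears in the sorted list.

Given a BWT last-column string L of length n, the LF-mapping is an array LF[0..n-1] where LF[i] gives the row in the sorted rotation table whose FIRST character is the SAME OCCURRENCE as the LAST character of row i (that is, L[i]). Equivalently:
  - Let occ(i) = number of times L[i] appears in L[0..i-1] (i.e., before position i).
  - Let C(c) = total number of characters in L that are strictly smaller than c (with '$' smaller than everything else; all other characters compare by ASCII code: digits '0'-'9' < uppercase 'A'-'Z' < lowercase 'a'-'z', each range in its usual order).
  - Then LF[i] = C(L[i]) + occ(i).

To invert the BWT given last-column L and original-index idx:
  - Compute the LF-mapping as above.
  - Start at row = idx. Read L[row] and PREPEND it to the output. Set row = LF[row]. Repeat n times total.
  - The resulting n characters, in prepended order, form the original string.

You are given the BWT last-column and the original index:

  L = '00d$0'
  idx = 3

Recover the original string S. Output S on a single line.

Answer: 0d00$

Derivation:
LF mapping: 1 2 4 0 3
Walk LF starting at row 3, prepending L[row]:
  step 1: row=3, L[3]='$', prepend. Next row=LF[3]=0
  step 2: row=0, L[0]='0', prepend. Next row=LF[0]=1
  step 3: row=1, L[1]='0', prepend. Next row=LF[1]=2
  step 4: row=2, L[2]='d', prepend. Next row=LF[2]=4
  step 5: row=4, L[4]='0', prepend. Next row=LF[4]=3
Reversed output: 0d00$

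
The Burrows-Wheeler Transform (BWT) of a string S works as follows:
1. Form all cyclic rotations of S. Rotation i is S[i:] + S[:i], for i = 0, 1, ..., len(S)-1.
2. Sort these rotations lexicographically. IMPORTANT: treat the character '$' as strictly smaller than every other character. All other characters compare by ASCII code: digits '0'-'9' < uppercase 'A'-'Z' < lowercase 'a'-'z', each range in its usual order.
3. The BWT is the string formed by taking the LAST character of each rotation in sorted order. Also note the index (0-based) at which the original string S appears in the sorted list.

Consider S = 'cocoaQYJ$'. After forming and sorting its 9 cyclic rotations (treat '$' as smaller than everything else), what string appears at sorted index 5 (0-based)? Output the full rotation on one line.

Answer: coaQYJ$co

Derivation:
All 9 rotations (rotation i = S[i:]+S[:i]):
  rot[0] = cocoaQYJ$
  rot[1] = ocoaQYJ$c
  rot[2] = coaQYJ$co
  rot[3] = oaQYJ$coc
  rot[4] = aQYJ$coco
  rot[5] = QYJ$cocoa
  rot[6] = YJ$cocoaQ
  rot[7] = J$cocoaQY
  rot[8] = $cocoaQYJ
Sorted (with $ < everything):
  sorted[0] = $cocoaQYJ
  sorted[1] = J$cocoaQY
  sorted[2] = QYJ$cocoa
  sorted[3] = YJ$cocoaQ
  sorted[4] = aQYJ$coco
  sorted[5] = coaQYJ$co
  sorted[6] = cocoaQYJ$
  sorted[7] = oaQYJ$coc
  sorted[8] = ocoaQYJ$c
sorted[5] = coaQYJ$co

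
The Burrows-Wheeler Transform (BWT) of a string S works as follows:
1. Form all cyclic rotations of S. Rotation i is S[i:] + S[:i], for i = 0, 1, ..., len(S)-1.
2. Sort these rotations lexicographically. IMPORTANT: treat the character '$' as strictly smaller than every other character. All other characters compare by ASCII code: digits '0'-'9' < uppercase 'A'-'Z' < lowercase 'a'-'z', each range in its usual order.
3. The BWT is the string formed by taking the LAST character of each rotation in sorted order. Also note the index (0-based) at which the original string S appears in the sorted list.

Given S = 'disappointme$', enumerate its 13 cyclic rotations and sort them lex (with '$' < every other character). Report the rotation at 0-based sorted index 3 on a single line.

Answer: e$disappointm

Derivation:
All 13 rotations (rotation i = S[i:]+S[:i]):
  rot[0] = disappointme$
  rot[1] = isappointme$d
  rot[2] = sappointme$di
  rot[3] = appointme$dis
  rot[4] = ppointme$disa
  rot[5] = pointme$disap
  rot[6] = ointme$disapp
  rot[7] = intme$disappo
  rot[8] = ntme$disappoi
  rot[9] = tme$disappoin
  rot[10] = me$disappoint
  rot[11] = e$disappointm
  rot[12] = $disappointme
Sorted (with $ < everything):
  sorted[0] = $disappointme
  sorted[1] = appointme$dis
  sorted[2] = disappointme$
  sorted[3] = e$disappointm
  sorted[4] = intme$disappo
  sorted[5] = isappointme$d
  sorted[6] = me$disappoint
  sorted[7] = ntme$disappoi
  sorted[8] = ointme$disapp
  sorted[9] = pointme$disap
  sorted[10] = ppointme$disa
  sorted[11] = sappointme$di
  sorted[12] = tme$disappoin
sorted[3] = e$disappointm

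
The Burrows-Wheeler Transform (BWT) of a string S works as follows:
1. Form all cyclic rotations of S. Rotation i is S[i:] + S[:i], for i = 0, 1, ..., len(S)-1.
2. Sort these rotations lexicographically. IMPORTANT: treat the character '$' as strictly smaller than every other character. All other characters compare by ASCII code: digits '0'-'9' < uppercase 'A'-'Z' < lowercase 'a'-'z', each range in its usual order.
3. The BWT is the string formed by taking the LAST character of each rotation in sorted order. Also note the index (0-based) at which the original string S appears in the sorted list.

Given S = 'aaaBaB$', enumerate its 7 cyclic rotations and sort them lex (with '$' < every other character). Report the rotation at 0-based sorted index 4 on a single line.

Answer: aBaB$aa

Derivation:
All 7 rotations (rotation i = S[i:]+S[:i]):
  rot[0] = aaaBaB$
  rot[1] = aaBaB$a
  rot[2] = aBaB$aa
  rot[3] = BaB$aaa
  rot[4] = aB$aaaB
  rot[5] = B$aaaBa
  rot[6] = $aaaBaB
Sorted (with $ < everything):
  sorted[0] = $aaaBaB
  sorted[1] = B$aaaBa
  sorted[2] = BaB$aaa
  sorted[3] = aB$aaaB
  sorted[4] = aBaB$aa
  sorted[5] = aaBaB$a
  sorted[6] = aaaBaB$
sorted[4] = aBaB$aa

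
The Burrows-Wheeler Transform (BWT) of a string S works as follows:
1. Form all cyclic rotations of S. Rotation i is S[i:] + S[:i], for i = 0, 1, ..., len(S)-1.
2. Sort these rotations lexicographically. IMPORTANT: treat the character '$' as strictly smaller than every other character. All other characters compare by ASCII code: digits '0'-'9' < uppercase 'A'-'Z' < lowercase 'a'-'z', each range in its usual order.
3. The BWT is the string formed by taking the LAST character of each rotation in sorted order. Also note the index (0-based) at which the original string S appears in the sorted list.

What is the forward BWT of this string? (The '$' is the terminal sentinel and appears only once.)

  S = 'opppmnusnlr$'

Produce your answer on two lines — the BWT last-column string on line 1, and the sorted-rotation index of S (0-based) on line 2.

Answer: rnpsm$ppolun
5

Derivation:
All 12 rotations (rotation i = S[i:]+S[:i]):
  rot[0] = opppmnusnlr$
  rot[1] = pppmnusnlr$o
  rot[2] = ppmnusnlr$op
  rot[3] = pmnusnlr$opp
  rot[4] = mnusnlr$oppp
  rot[5] = nusnlr$opppm
  rot[6] = usnlr$opppmn
  rot[7] = snlr$opppmnu
  rot[8] = nlr$opppmnus
  rot[9] = lr$opppmnusn
  rot[10] = r$opppmnusnl
  rot[11] = $opppmnusnlr
Sorted (with $ < everything):
  sorted[0] = $opppmnusnlr  (last char: 'r')
  sorted[1] = lr$opppmnusn  (last char: 'n')
  sorted[2] = mnusnlr$oppp  (last char: 'p')
  sorted[3] = nlr$opppmnus  (last char: 's')
  sorted[4] = nusnlr$opppm  (last char: 'm')
  sorted[5] = opppmnusnlr$  (last char: '$')
  sorted[6] = pmnusnlr$opp  (last char: 'p')
  sorted[7] = ppmnusnlr$op  (last char: 'p')
  sorted[8] = pppmnusnlr$o  (last char: 'o')
  sorted[9] = r$opppmnusnl  (last char: 'l')
  sorted[10] = snlr$opppmnu  (last char: 'u')
  sorted[11] = usnlr$opppmn  (last char: 'n')
Last column: rnpsm$ppolun
Original string S is at sorted index 5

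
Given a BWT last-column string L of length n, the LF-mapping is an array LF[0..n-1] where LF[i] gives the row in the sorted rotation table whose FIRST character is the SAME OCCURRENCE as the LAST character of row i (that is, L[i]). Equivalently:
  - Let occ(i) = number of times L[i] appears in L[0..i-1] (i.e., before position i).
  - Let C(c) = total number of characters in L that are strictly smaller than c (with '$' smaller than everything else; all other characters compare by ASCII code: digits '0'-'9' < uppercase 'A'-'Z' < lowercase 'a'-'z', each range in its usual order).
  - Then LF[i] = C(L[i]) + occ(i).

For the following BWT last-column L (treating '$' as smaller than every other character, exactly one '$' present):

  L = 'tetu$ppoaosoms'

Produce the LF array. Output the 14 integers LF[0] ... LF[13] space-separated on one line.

Char counts: '$':1, 'a':1, 'e':1, 'm':1, 'o':3, 'p':2, 's':2, 't':2, 'u':1
C (first-col start): C('$')=0, C('a')=1, C('e')=2, C('m')=3, C('o')=4, C('p')=7, C('s')=9, C('t')=11, C('u')=13
L[0]='t': occ=0, LF[0]=C('t')+0=11+0=11
L[1]='e': occ=0, LF[1]=C('e')+0=2+0=2
L[2]='t': occ=1, LF[2]=C('t')+1=11+1=12
L[3]='u': occ=0, LF[3]=C('u')+0=13+0=13
L[4]='$': occ=0, LF[4]=C('$')+0=0+0=0
L[5]='p': occ=0, LF[5]=C('p')+0=7+0=7
L[6]='p': occ=1, LF[6]=C('p')+1=7+1=8
L[7]='o': occ=0, LF[7]=C('o')+0=4+0=4
L[8]='a': occ=0, LF[8]=C('a')+0=1+0=1
L[9]='o': occ=1, LF[9]=C('o')+1=4+1=5
L[10]='s': occ=0, LF[10]=C('s')+0=9+0=9
L[11]='o': occ=2, LF[11]=C('o')+2=4+2=6
L[12]='m': occ=0, LF[12]=C('m')+0=3+0=3
L[13]='s': occ=1, LF[13]=C('s')+1=9+1=10

Answer: 11 2 12 13 0 7 8 4 1 5 9 6 3 10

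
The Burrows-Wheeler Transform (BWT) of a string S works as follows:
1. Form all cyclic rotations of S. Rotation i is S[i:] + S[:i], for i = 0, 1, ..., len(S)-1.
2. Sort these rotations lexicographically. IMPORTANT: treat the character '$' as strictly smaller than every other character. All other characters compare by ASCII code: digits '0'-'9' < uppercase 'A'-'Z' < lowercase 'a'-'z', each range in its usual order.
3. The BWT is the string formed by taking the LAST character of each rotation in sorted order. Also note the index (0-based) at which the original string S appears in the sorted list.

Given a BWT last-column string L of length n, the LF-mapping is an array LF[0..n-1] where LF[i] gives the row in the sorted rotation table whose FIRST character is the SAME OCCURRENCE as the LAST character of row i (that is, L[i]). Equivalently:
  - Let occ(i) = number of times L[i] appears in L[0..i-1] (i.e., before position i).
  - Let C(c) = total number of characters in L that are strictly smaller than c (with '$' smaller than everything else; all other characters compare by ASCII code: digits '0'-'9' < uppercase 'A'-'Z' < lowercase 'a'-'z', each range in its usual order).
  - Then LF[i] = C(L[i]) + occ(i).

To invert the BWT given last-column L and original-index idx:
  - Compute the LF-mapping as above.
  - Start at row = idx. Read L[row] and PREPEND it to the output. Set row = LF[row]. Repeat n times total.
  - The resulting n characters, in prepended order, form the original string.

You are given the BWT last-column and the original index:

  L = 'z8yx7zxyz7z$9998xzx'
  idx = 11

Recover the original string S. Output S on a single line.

Answer: xzzxzx878z9y7x9y9z$

Derivation:
LF mapping: 14 3 12 8 1 15 9 13 16 2 17 0 5 6 7 4 10 18 11
Walk LF starting at row 11, prepending L[row]:
  step 1: row=11, L[11]='$', prepend. Next row=LF[11]=0
  step 2: row=0, L[0]='z', prepend. Next row=LF[0]=14
  step 3: row=14, L[14]='9', prepend. Next row=LF[14]=7
  step 4: row=7, L[7]='y', prepend. Next row=LF[7]=13
  step 5: row=13, L[13]='9', prepend. Next row=LF[13]=6
  step 6: row=6, L[6]='x', prepend. Next row=LF[6]=9
  step 7: row=9, L[9]='7', prepend. Next row=LF[9]=2
  step 8: row=2, L[2]='y', prepend. Next row=LF[2]=12
  step 9: row=12, L[12]='9', prepend. Next row=LF[12]=5
  step 10: row=5, L[5]='z', prepend. Next row=LF[5]=15
  step 11: row=15, L[15]='8', prepend. Next row=LF[15]=4
  step 12: row=4, L[4]='7', prepend. Next row=LF[4]=1
  step 13: row=1, L[1]='8', prepend. Next row=LF[1]=3
  step 14: row=3, L[3]='x', prepend. Next row=LF[3]=8
  step 15: row=8, L[8]='z', prepend. Next row=LF[8]=16
  step 16: row=16, L[16]='x', prepend. Next row=LF[16]=10
  step 17: row=10, L[10]='z', prepend. Next row=LF[10]=17
  step 18: row=17, L[17]='z', prepend. Next row=LF[17]=18
  step 19: row=18, L[18]='x', prepend. Next row=LF[18]=11
Reversed output: xzzxzx878z9y7x9y9z$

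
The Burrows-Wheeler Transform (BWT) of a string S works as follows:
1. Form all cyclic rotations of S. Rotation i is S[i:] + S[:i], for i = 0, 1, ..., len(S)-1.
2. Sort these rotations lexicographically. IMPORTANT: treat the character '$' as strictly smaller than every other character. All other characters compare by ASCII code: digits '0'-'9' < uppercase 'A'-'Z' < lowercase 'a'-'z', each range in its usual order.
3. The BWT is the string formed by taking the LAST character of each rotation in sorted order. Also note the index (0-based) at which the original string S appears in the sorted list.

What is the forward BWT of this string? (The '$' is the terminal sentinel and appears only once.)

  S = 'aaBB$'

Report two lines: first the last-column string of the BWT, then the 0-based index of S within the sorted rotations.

Answer: BBaa$
4

Derivation:
All 5 rotations (rotation i = S[i:]+S[:i]):
  rot[0] = aaBB$
  rot[1] = aBB$a
  rot[2] = BB$aa
  rot[3] = B$aaB
  rot[4] = $aaBB
Sorted (with $ < everything):
  sorted[0] = $aaBB  (last char: 'B')
  sorted[1] = B$aaB  (last char: 'B')
  sorted[2] = BB$aa  (last char: 'a')
  sorted[3] = aBB$a  (last char: 'a')
  sorted[4] = aaBB$  (last char: '$')
Last column: BBaa$
Original string S is at sorted index 4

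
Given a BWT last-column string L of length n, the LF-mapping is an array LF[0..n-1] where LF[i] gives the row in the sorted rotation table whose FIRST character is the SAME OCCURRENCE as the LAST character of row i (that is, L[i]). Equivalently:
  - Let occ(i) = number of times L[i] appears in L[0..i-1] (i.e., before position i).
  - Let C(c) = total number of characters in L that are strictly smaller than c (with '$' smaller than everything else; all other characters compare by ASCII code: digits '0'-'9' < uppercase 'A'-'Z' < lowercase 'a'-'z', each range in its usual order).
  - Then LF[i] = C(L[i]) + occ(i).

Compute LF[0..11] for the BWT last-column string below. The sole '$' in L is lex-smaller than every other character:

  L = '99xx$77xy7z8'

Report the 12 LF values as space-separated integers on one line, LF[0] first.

Char counts: '$':1, '7':3, '8':1, '9':2, 'x':3, 'y':1, 'z':1
C (first-col start): C('$')=0, C('7')=1, C('8')=4, C('9')=5, C('x')=7, C('y')=10, C('z')=11
L[0]='9': occ=0, LF[0]=C('9')+0=5+0=5
L[1]='9': occ=1, LF[1]=C('9')+1=5+1=6
L[2]='x': occ=0, LF[2]=C('x')+0=7+0=7
L[3]='x': occ=1, LF[3]=C('x')+1=7+1=8
L[4]='$': occ=0, LF[4]=C('$')+0=0+0=0
L[5]='7': occ=0, LF[5]=C('7')+0=1+0=1
L[6]='7': occ=1, LF[6]=C('7')+1=1+1=2
L[7]='x': occ=2, LF[7]=C('x')+2=7+2=9
L[8]='y': occ=0, LF[8]=C('y')+0=10+0=10
L[9]='7': occ=2, LF[9]=C('7')+2=1+2=3
L[10]='z': occ=0, LF[10]=C('z')+0=11+0=11
L[11]='8': occ=0, LF[11]=C('8')+0=4+0=4

Answer: 5 6 7 8 0 1 2 9 10 3 11 4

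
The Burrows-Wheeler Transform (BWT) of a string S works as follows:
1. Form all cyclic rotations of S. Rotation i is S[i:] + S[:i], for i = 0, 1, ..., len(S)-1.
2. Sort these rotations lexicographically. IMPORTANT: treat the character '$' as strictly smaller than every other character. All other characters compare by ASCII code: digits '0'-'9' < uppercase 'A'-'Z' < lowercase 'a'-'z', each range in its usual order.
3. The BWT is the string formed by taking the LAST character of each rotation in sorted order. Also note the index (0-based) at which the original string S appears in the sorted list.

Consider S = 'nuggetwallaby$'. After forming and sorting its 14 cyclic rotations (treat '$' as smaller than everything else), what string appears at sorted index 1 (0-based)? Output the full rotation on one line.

All 14 rotations (rotation i = S[i:]+S[:i]):
  rot[0] = nuggetwallaby$
  rot[1] = uggetwallaby$n
  rot[2] = ggetwallaby$nu
  rot[3] = getwallaby$nug
  rot[4] = etwallaby$nugg
  rot[5] = twallaby$nugge
  rot[6] = wallaby$nugget
  rot[7] = allaby$nuggetw
  rot[8] = llaby$nuggetwa
  rot[9] = laby$nuggetwal
  rot[10] = aby$nuggetwall
  rot[11] = by$nuggetwalla
  rot[12] = y$nuggetwallab
  rot[13] = $nuggetwallaby
Sorted (with $ < everything):
  sorted[0] = $nuggetwallaby
  sorted[1] = aby$nuggetwall
  sorted[2] = allaby$nuggetw
  sorted[3] = by$nuggetwalla
  sorted[4] = etwallaby$nugg
  sorted[5] = getwallaby$nug
  sorted[6] = ggetwallaby$nu
  sorted[7] = laby$nuggetwal
  sorted[8] = llaby$nuggetwa
  sorted[9] = nuggetwallaby$
  sorted[10] = twallaby$nugge
  sorted[11] = uggetwallaby$n
  sorted[12] = wallaby$nugget
  sorted[13] = y$nuggetwallab
sorted[1] = aby$nuggetwall

Answer: aby$nuggetwall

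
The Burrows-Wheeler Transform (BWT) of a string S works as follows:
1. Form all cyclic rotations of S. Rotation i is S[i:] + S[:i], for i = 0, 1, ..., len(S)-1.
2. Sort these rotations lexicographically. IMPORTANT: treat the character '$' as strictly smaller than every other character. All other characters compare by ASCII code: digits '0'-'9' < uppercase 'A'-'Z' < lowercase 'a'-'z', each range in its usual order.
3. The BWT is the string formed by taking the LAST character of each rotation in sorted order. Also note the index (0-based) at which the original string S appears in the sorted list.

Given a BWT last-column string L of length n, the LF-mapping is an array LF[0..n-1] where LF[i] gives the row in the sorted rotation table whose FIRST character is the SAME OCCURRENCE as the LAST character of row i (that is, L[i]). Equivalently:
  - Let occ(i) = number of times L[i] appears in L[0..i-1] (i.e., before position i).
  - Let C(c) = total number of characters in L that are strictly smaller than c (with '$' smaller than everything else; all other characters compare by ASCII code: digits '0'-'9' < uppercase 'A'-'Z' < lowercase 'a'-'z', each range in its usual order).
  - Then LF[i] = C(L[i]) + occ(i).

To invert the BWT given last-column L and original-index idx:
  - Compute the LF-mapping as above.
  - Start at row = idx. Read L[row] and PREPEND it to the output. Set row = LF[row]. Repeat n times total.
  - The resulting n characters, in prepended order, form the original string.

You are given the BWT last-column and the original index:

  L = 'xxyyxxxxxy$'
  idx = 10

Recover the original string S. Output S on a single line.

LF mapping: 1 2 8 9 3 4 5 6 7 10 0
Walk LF starting at row 10, prepending L[row]:
  step 1: row=10, L[10]='$', prepend. Next row=LF[10]=0
  step 2: row=0, L[0]='x', prepend. Next row=LF[0]=1
  step 3: row=1, L[1]='x', prepend. Next row=LF[1]=2
  step 4: row=2, L[2]='y', prepend. Next row=LF[2]=8
  step 5: row=8, L[8]='x', prepend. Next row=LF[8]=7
  step 6: row=7, L[7]='x', prepend. Next row=LF[7]=6
  step 7: row=6, L[6]='x', prepend. Next row=LF[6]=5
  step 8: row=5, L[5]='x', prepend. Next row=LF[5]=4
  step 9: row=4, L[4]='x', prepend. Next row=LF[4]=3
  step 10: row=3, L[3]='y', prepend. Next row=LF[3]=9
  step 11: row=9, L[9]='y', prepend. Next row=LF[9]=10
Reversed output: yyxxxxxyxx$

Answer: yyxxxxxyxx$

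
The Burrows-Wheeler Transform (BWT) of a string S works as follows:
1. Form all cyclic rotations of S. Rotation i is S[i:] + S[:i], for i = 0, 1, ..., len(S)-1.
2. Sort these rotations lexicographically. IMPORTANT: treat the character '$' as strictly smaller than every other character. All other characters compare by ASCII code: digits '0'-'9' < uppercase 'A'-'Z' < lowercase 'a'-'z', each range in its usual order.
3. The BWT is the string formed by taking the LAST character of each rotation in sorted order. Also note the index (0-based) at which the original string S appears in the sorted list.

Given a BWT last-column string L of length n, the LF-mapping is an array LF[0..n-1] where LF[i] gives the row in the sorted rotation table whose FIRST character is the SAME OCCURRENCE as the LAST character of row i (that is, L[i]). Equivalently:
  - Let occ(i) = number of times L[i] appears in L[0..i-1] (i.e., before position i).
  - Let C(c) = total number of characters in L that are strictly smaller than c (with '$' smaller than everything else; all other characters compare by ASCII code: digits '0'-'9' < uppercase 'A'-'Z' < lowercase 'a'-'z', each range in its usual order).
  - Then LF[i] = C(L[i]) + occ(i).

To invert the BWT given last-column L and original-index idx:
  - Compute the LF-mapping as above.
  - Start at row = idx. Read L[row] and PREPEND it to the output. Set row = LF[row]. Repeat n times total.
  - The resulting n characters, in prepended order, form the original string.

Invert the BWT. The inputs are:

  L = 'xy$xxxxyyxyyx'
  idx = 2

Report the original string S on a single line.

LF mapping: 1 8 0 2 3 4 5 9 10 6 11 12 7
Walk LF starting at row 2, prepending L[row]:
  step 1: row=2, L[2]='$', prepend. Next row=LF[2]=0
  step 2: row=0, L[0]='x', prepend. Next row=LF[0]=1
  step 3: row=1, L[1]='y', prepend. Next row=LF[1]=8
  step 4: row=8, L[8]='y', prepend. Next row=LF[8]=10
  step 5: row=10, L[10]='y', prepend. Next row=LF[10]=11
  step 6: row=11, L[11]='y', prepend. Next row=LF[11]=12
  step 7: row=12, L[12]='x', prepend. Next row=LF[12]=7
  step 8: row=7, L[7]='y', prepend. Next row=LF[7]=9
  step 9: row=9, L[9]='x', prepend. Next row=LF[9]=6
  step 10: row=6, L[6]='x', prepend. Next row=LF[6]=5
  step 11: row=5, L[5]='x', prepend. Next row=LF[5]=4
  step 12: row=4, L[4]='x', prepend. Next row=LF[4]=3
  step 13: row=3, L[3]='x', prepend. Next row=LF[3]=2
Reversed output: xxxxxyxyyyyx$

Answer: xxxxxyxyyyyx$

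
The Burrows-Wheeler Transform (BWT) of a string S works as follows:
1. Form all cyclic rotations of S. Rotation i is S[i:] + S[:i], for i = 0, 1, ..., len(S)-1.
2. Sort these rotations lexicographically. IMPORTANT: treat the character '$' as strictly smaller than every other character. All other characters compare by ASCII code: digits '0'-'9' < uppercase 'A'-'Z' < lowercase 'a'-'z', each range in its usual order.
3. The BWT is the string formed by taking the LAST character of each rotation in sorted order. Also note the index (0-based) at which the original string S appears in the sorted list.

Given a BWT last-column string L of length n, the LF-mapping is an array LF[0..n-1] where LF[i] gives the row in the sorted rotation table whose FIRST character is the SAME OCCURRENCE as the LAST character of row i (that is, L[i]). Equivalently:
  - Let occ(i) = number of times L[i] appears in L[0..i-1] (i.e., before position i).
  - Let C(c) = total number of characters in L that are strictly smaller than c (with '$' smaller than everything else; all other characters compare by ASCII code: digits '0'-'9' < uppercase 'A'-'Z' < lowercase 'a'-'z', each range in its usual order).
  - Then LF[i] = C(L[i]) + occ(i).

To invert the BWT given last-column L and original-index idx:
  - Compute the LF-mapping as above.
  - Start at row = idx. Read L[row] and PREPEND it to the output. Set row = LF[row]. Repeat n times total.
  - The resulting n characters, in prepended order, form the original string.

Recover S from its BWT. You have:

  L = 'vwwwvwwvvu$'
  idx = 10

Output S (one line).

Answer: wwuwvwvvwv$

Derivation:
LF mapping: 2 6 7 8 3 9 10 4 5 1 0
Walk LF starting at row 10, prepending L[row]:
  step 1: row=10, L[10]='$', prepend. Next row=LF[10]=0
  step 2: row=0, L[0]='v', prepend. Next row=LF[0]=2
  step 3: row=2, L[2]='w', prepend. Next row=LF[2]=7
  step 4: row=7, L[7]='v', prepend. Next row=LF[7]=4
  step 5: row=4, L[4]='v', prepend. Next row=LF[4]=3
  step 6: row=3, L[3]='w', prepend. Next row=LF[3]=8
  step 7: row=8, L[8]='v', prepend. Next row=LF[8]=5
  step 8: row=5, L[5]='w', prepend. Next row=LF[5]=9
  step 9: row=9, L[9]='u', prepend. Next row=LF[9]=1
  step 10: row=1, L[1]='w', prepend. Next row=LF[1]=6
  step 11: row=6, L[6]='w', prepend. Next row=LF[6]=10
Reversed output: wwuwvwvvwv$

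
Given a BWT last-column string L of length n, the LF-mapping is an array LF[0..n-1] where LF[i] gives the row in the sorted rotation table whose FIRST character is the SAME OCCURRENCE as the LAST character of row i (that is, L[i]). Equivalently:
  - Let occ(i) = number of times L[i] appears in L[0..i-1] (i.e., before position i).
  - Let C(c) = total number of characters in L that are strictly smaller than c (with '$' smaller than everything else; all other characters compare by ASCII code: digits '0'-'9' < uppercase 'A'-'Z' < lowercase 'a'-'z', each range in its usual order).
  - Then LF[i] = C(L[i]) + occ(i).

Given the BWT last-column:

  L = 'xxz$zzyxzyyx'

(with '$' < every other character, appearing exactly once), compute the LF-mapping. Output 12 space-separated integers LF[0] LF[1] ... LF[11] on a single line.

Char counts: '$':1, 'x':4, 'y':3, 'z':4
C (first-col start): C('$')=0, C('x')=1, C('y')=5, C('z')=8
L[0]='x': occ=0, LF[0]=C('x')+0=1+0=1
L[1]='x': occ=1, LF[1]=C('x')+1=1+1=2
L[2]='z': occ=0, LF[2]=C('z')+0=8+0=8
L[3]='$': occ=0, LF[3]=C('$')+0=0+0=0
L[4]='z': occ=1, LF[4]=C('z')+1=8+1=9
L[5]='z': occ=2, LF[5]=C('z')+2=8+2=10
L[6]='y': occ=0, LF[6]=C('y')+0=5+0=5
L[7]='x': occ=2, LF[7]=C('x')+2=1+2=3
L[8]='z': occ=3, LF[8]=C('z')+3=8+3=11
L[9]='y': occ=1, LF[9]=C('y')+1=5+1=6
L[10]='y': occ=2, LF[10]=C('y')+2=5+2=7
L[11]='x': occ=3, LF[11]=C('x')+3=1+3=4

Answer: 1 2 8 0 9 10 5 3 11 6 7 4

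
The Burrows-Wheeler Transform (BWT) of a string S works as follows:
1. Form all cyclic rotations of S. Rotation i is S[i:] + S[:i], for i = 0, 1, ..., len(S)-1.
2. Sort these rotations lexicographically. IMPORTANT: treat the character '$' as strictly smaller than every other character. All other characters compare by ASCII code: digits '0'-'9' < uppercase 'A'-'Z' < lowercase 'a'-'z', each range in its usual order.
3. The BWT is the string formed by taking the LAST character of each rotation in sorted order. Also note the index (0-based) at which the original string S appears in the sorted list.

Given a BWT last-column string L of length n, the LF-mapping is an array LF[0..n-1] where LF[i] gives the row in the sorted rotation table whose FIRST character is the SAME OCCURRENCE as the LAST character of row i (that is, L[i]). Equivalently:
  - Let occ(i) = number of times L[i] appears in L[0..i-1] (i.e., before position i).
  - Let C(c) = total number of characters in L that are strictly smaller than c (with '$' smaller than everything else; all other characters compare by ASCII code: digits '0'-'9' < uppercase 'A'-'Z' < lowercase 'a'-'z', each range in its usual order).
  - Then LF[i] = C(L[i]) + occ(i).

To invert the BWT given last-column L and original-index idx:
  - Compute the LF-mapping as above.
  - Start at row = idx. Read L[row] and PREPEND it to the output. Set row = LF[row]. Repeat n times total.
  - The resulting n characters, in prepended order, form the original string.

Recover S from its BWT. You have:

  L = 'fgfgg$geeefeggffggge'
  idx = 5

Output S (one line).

Answer: egggggegefeffggefgf$

Derivation:
LF mapping: 6 11 7 12 13 0 14 1 2 3 8 4 15 16 9 10 17 18 19 5
Walk LF starting at row 5, prepending L[row]:
  step 1: row=5, L[5]='$', prepend. Next row=LF[5]=0
  step 2: row=0, L[0]='f', prepend. Next row=LF[0]=6
  step 3: row=6, L[6]='g', prepend. Next row=LF[6]=14
  step 4: row=14, L[14]='f', prepend. Next row=LF[14]=9
  step 5: row=9, L[9]='e', prepend. Next row=LF[9]=3
  step 6: row=3, L[3]='g', prepend. Next row=LF[3]=12
  step 7: row=12, L[12]='g', prepend. Next row=LF[12]=15
  step 8: row=15, L[15]='f', prepend. Next row=LF[15]=10
  step 9: row=10, L[10]='f', prepend. Next row=LF[10]=8
  step 10: row=8, L[8]='e', prepend. Next row=LF[8]=2
  step 11: row=2, L[2]='f', prepend. Next row=LF[2]=7
  step 12: row=7, L[7]='e', prepend. Next row=LF[7]=1
  step 13: row=1, L[1]='g', prepend. Next row=LF[1]=11
  step 14: row=11, L[11]='e', prepend. Next row=LF[11]=4
  step 15: row=4, L[4]='g', prepend. Next row=LF[4]=13
  step 16: row=13, L[13]='g', prepend. Next row=LF[13]=16
  step 17: row=16, L[16]='g', prepend. Next row=LF[16]=17
  step 18: row=17, L[17]='g', prepend. Next row=LF[17]=18
  step 19: row=18, L[18]='g', prepend. Next row=LF[18]=19
  step 20: row=19, L[19]='e', prepend. Next row=LF[19]=5
Reversed output: egggggegefeffggefgf$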